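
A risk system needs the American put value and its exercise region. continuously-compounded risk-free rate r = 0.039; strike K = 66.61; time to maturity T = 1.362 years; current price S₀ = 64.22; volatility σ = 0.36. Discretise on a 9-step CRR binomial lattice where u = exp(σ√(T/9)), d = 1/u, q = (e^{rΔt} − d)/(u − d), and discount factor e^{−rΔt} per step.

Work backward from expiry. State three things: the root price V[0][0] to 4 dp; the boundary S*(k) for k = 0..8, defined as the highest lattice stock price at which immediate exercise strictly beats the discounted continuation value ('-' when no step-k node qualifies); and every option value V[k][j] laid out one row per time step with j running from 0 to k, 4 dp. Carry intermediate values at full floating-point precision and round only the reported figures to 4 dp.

Δt=0.15133, u=1.15033, d=0.86932, q=0.48611, disc=e^(-rΔt)=0.99412
k=9 terminal: V=max(K-S,0) → 48.4012 42.5152 34.7266 24.4202 10.7824 0.0000 0.0000 0.0000 0.0000 0.0000
k=8: j=0 S=20.9460 intr=45.6640 cont=45.2720 V=45.6640[EX]; j=1 S=27.7168 intr=38.8932 cont=38.5012 V=38.8932[EX]; j=2 S=36.6763 intr=29.9337 cont=29.5417 V=29.9337[EX]; j=3 S=48.5320 intr=18.0780 cont=17.6860 V=18.0780[EX]; j=4 S=64.2200 intr=2.3900 cont=5.5083 V=5.5083[hold]; j=5 S=84.9792 intr=0.0000 cont=0.0000 V=0.0000[hold]; j=6 S=112.4487 intr=0.0000 cont=0.0000 V=0.0000[hold]; j=7 S=148.7979 intr=0.0000 cont=0.0000 V=0.0000[hold]; j=8 S=196.8969 intr=0.0000 cont=0.0000 V=0.0000[hold]  S*(8)=48.5320
k=7: j=0 S=24.0948 intr=42.5152 cont=42.1233 V=42.5152[EX]; j=1 S=31.8834 intr=34.7266 cont=34.3346 V=34.7266[EX]; j=2 S=42.1898 intr=24.4202 cont=24.0283 V=24.4202[EX]; j=3 S=55.8276 intr=10.7824 cont=11.8973 V=11.8973[hold]; j=4 S=73.8740 intr=0.0000 cont=2.8140 V=2.8140[hold]; j=5 S=97.7538 intr=0.0000 cont=0.0000 V=0.0000[hold]; j=6 S=129.3528 intr=0.0000 cont=0.0000 V=0.0000[hold]; j=7 S=171.1661 intr=0.0000 cont=0.0000 V=0.0000[hold]  S*(7)=42.1898
k=6: j=0 S=27.7168 intr=38.8932 cont=38.5012 V=38.8932[EX]; j=1 S=36.6763 intr=29.9337 cont=29.5417 V=29.9337[EX]; j=2 S=48.5320 intr=18.0780 cont=18.2248 V=18.2248[hold]; j=3 S=64.2200 intr=2.3900 cont=7.4378 V=7.4378[hold]; j=4 S=84.9792 intr=0.0000 cont=1.4376 V=1.4376[hold]; j=5 S=112.4487 intr=0.0000 cont=0.0000 V=0.0000[hold]; j=6 S=148.7979 intr=0.0000 cont=0.0000 V=0.0000[hold]  S*(6)=36.6763
k=5: j=0 S=31.8834 intr=34.7266 cont=34.3346 V=34.7266[EX]; j=1 S=42.1898 intr=24.4202 cont=24.0992 V=24.4202[EX]; j=2 S=55.8276 intr=10.7824 cont=12.9048 V=12.9048[hold]; j=3 S=73.8740 intr=0.0000 cont=4.4944 V=4.4944[hold]; j=4 S=97.7538 intr=0.0000 cont=0.7344 V=0.7344[hold]; j=5 S=129.3528 intr=0.0000 cont=0.0000 V=0.0000[hold]  S*(5)=42.1898
k=4: j=0 S=36.6763 intr=29.9337 cont=29.5417 V=29.9337[EX]; j=1 S=48.5320 intr=18.0780 cont=18.7117 V=18.7117[hold]; j=2 S=64.2200 intr=2.3900 cont=8.7645 V=8.7645[hold]; j=3 S=84.9792 intr=0.0000 cont=2.6510 V=2.6510[hold]; j=4 S=112.4487 intr=0.0000 cont=0.3752 V=0.3752[hold]  S*(4)=36.6763
k=3: j=0 S=42.1898 intr=24.4202 cont=24.3345 V=24.4202[EX]; j=1 S=55.8276 intr=10.7824 cont=13.7946 V=13.7946[hold]; j=2 S=73.8740 intr=0.0000 cont=5.7586 V=5.7586[hold]; j=3 S=97.7538 intr=0.0000 cont=1.5356 V=1.5356[hold]  S*(3)=42.1898
k=2: j=0 S=48.5320 intr=18.0780 cont=19.1417 V=19.1417[hold]; j=1 S=64.2200 intr=2.3900 cont=9.8300 V=9.8300[hold]; j=2 S=84.9792 intr=0.0000 cont=3.6839 V=3.6839[hold]  S*(2)=-
k=1: j=0 S=55.8276 intr=10.7824 cont=14.5292 V=14.5292[hold]; j=1 S=73.8740 intr=0.0000 cont=6.8021 V=6.8021[hold]  S*(1)=-
k=0: j=0 S=64.2200 intr=2.3900 cont=10.7096 V=10.7096[hold]  S*(0)=-

price = 10.7096
boundary = - - - 42.1898 36.6763 42.1898 36.6763 42.1898 48.5320
tree:
10.7096
14.5292 6.8021
19.1417 9.8300 3.6839
24.4202 13.7946 5.7586 1.5356
29.9337 18.7117 8.7645 2.6510 0.3752
34.7266 24.4202 12.9048 4.4944 0.7344 0.0000
38.8932 29.9337 18.2248 7.4378 1.4376 0.0000 0.0000
42.5152 34.7266 24.4202 11.8973 2.8140 0.0000 0.0000 0.0000
45.6640 38.8932 29.9337 18.0780 5.5083 0.0000 0.0000 0.0000 0.0000
48.4012 42.5152 34.7266 24.4202 10.7824 0.0000 0.0000 0.0000 0.0000 0.0000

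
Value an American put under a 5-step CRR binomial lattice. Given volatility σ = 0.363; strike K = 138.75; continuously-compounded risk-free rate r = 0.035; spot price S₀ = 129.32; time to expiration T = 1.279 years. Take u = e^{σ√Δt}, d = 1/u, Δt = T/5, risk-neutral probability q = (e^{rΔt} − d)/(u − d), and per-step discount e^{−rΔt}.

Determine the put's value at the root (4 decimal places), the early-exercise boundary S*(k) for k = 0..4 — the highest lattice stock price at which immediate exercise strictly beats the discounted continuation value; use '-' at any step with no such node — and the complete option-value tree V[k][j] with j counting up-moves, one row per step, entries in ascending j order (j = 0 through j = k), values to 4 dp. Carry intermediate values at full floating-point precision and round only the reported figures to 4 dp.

params: Δt=0.25580 u=1.20153 d=0.83227 q=0.47859 e^(-rΔt)=0.99109
t_5 payoffs: 87.1086 64.1970 31.1203 0.0000 0.0000 0.0000
t_4: node(4,0) S=62.0485 payoff=76.7015 vs cont=75.4648 → 76.7015 [stop]  node(4,1) S=89.5774 payoff=49.1726 vs cont=47.9359 → 49.1726 [stop]  node(4,2) S=129.3200 payoff=9.4300 vs cont=16.0820 → 16.0820 [wait]  node(4,3) S=186.6951 payoff=0.0000 vs cont=0.0000 → 0.0000 [wait]  node(4,4) S=269.5256 payoff=0.0000 vs cont=0.0000 → 0.0000 [wait]  ⇒ S*(4)=89.5774
t_3: node(3,0) S=74.5530 payoff=64.1970 vs cont=62.9603 → 64.1970 [stop]  node(3,1) S=107.6297 payoff=31.1203 vs cont=33.0388 → 33.0388 [wait]  node(3,2) S=155.3815 payoff=0.0000 vs cont=8.3106 → 8.3106 [wait]  node(3,3) S=224.3192 payoff=0.0000 vs cont=0.0000 → 0.0000 [wait]  ⇒ S*(3)=74.5530
t_2: node(2,0) S=89.5774 payoff=49.1726 vs cont=48.8459 → 49.1726 [stop]  node(2,1) S=129.3200 payoff=9.4300 vs cont=21.0153 → 21.0153 [wait]  node(2,2) S=186.6951 payoff=0.0000 vs cont=4.2947 → 4.2947 [wait]  ⇒ S*(2)=89.5774
t_1: node(1,0) S=107.6297 payoff=31.1203 vs cont=35.3787 → 35.3787 [wait]  node(1,1) S=155.3815 payoff=0.0000 vs cont=12.8970 → 12.8970 [wait]  ⇒ S*(1)=-
t_0: node(0,0) S=129.3200 payoff=9.4300 vs cont=24.3999 → 24.3999 [wait]  ⇒ S*(0)=-

price = 24.3999
boundary = - - 89.5774 74.5530 89.5774
tree:
24.3999
35.3787 12.8970
49.1726 21.0153 4.2947
64.1970 33.0388 8.3106 0.0000
76.7015 49.1726 16.0820 0.0000 0.0000
87.1086 64.1970 31.1203 0.0000 0.0000 0.0000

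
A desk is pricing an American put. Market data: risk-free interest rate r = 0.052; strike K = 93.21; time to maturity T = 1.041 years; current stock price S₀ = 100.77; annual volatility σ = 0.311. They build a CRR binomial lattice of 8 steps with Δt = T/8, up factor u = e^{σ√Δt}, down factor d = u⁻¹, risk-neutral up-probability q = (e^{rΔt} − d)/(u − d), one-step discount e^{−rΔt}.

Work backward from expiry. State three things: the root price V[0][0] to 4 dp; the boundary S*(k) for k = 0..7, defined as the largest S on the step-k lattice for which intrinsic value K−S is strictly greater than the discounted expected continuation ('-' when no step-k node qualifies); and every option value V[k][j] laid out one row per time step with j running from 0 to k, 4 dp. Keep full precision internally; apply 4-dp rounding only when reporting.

params: Δt=0.13012 u=1.11872 d=0.89388 q=0.50218 e^(-rΔt)=0.99326
t_8 payoffs: 52.1371 41.8057 28.8756 12.6931 0.0000 0.0000 0.0000 0.0000 0.0000
t_7: node(7,0) S=45.9491 payoff=47.2609 vs cont=46.6323 → 47.2609 [stop]  node(7,1) S=57.5071 payoff=35.7029 vs cont=35.0743 → 35.7029 [stop]  node(7,2) S=71.9723 payoff=21.2377 vs cont=20.6091 → 21.2377 [stop]  node(7,3) S=90.0760 payoff=3.1340 vs cont=6.2763 → 6.2763 [wait]  node(7,4) S=112.7336 payoff=0.0000 vs cont=0.0000 → 0.0000 [wait]  node(7,5) S=141.0903 payoff=0.0000 vs cont=0.0000 → 0.0000 [wait]  node(7,6) S=176.5799 payoff=0.0000 vs cont=0.0000 → 0.0000 [wait]  node(7,7) S=220.9964 payoff=0.0000 vs cont=0.0000 → 0.0000 [wait]  ⇒ S*(7)=71.9723
t_6: node(6,0) S=51.4043 payoff=41.8057 vs cont=41.1771 → 41.8057 [stop]  node(6,1) S=64.3344 payoff=28.8756 vs cont=28.2470 → 28.8756 [stop]  node(6,2) S=80.5169 payoff=12.6931 vs cont=13.6318 → 13.6318 [wait]  node(6,3) S=100.7700 payoff=0.0000 vs cont=3.1034 → 3.1034 [wait]  node(6,4) S=126.1175 payoff=0.0000 vs cont=0.0000 → 0.0000 [wait]  node(6,5) S=157.8408 payoff=0.0000 vs cont=0.0000 → 0.0000 [wait]  node(6,6) S=197.5437 payoff=0.0000 vs cont=0.0000 → 0.0000 [wait]  ⇒ S*(6)=64.3344
t_5: node(5,0) S=57.5071 payoff=35.7029 vs cont=35.0743 → 35.7029 [stop]  node(5,1) S=71.9723 payoff=21.2377 vs cont=21.0774 → 21.2377 [stop]  node(5,2) S=90.0760 payoff=3.1340 vs cont=8.2884 → 8.2884 [wait]  node(5,3) S=112.7336 payoff=0.0000 vs cont=1.5345 → 1.5345 [wait]  node(5,4) S=141.0903 payoff=0.0000 vs cont=0.0000 → 0.0000 [wait]  node(5,5) S=176.5799 payoff=0.0000 vs cont=0.0000 → 0.0000 [wait]  ⇒ S*(5)=71.9723
t_4: node(4,0) S=64.3344 payoff=28.8756 vs cont=28.2470 → 28.8756 [stop]  node(4,1) S=80.5169 payoff=12.6931 vs cont=14.6355 → 14.6355 [wait]  node(4,2) S=100.7700 payoff=0.0000 vs cont=4.8637 → 4.8637 [wait]  node(4,3) S=126.1175 payoff=0.0000 vs cont=0.7588 → 0.7588 [wait]  node(4,4) S=157.8408 payoff=0.0000 vs cont=0.0000 → 0.0000 [wait]  ⇒ S*(4)=64.3344
t_3: node(3,0) S=71.9723 payoff=21.2377 vs cont=21.5780 → 21.5780 [wait]  node(3,1) S=90.0760 payoff=3.1340 vs cont=9.6627 → 9.6627 [wait]  node(3,2) S=112.7336 payoff=0.0000 vs cont=2.7834 → 2.7834 [wait]  node(3,3) S=141.0903 payoff=0.0000 vs cont=0.3752 → 0.3752 [wait]  ⇒ S*(3)=-
t_2: node(2,0) S=80.5169 payoff=12.6931 vs cont=15.4892 → 15.4892 [wait]  node(2,1) S=100.7700 payoff=0.0000 vs cont=6.1662 → 6.1662 [wait]  node(2,2) S=126.1175 payoff=0.0000 vs cont=1.5634 → 1.5634 [wait]  ⇒ S*(2)=-
t_1: node(1,0) S=90.0760 payoff=3.1340 vs cont=10.7345 → 10.7345 [wait]  node(1,1) S=112.7336 payoff=0.0000 vs cont=3.8288 → 3.8288 [wait]  ⇒ S*(1)=-
t_0: node(0,0) S=100.7700 payoff=0.0000 vs cont=7.2176 → 7.2176 [wait]  ⇒ S*(0)=-

price = 7.2176
boundary = - - - - 64.3344 71.9723 64.3344 71.9723
tree:
7.2176
10.7345 3.8288
15.4892 6.1662 1.5634
21.5780 9.6627 2.7834 0.3752
28.8756 14.6355 4.8637 0.7588 0.0000
35.7029 21.2377 8.2884 1.5345 0.0000 0.0000
41.8057 28.8756 13.6318 3.1034 0.0000 0.0000 0.0000
47.2609 35.7029 21.2377 6.2763 0.0000 0.0000 0.0000 0.0000
52.1371 41.8057 28.8756 12.6931 0.0000 0.0000 0.0000 0.0000 0.0000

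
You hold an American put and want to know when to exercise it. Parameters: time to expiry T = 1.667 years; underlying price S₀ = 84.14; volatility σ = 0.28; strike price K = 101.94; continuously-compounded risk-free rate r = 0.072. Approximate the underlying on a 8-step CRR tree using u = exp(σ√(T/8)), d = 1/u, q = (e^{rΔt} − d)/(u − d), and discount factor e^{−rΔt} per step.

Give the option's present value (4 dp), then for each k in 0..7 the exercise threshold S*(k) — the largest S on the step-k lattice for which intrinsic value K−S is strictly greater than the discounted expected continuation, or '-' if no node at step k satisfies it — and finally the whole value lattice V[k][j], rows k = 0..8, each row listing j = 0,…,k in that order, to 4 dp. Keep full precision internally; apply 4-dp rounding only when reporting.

price = 19.4694
boundary = - 74.0446 65.1604 74.0446 65.1604 74.0446 84.1400 74.0446
tree:
19.4694
27.8954 12.4671
36.7796 18.9792 6.9813
44.5977 27.8954 11.5228 3.1063
51.4779 36.7796 18.3437 5.7329 0.8386
57.5325 44.5977 27.8954 10.2990 1.8001 0.0000
62.8607 51.4779 36.7796 17.8000 3.8636 0.0000 0.0000
67.5495 57.5325 44.5977 27.8954 8.2929 0.0000 0.0000 0.0000
71.6758 62.8607 51.4779 36.7796 17.8000 0.0000 0.0000 0.0000 0.0000

Δt=0.20838  u=1.13634  d=0.88002  q=0.52706  discount=0.98511
step 8 (expiry): payoffs max(K−S,0) = 71.6758 62.8607 51.4779 36.7796 17.8000 0.0000 0.0000 0.0000 0.0000
step 7: (k=7,j=0): S=34.3905, (K−S)⁺=67.5495, hold=66.0316 ⇒ V=67.5495 exercise | (k=7,j=1): S=44.4075, (K−S)⁺=57.5325, hold=56.0145 ⇒ V=57.5325 exercise | (k=7,j=2): S=57.3423, (K−S)⁺=44.5977, hold=43.0797 ⇒ V=44.5977 exercise | (k=7,j=3): S=74.0446, (K−S)⁺=27.8954, hold=26.3774 ⇒ V=27.8954 exercise | (k=7,j=4): S=95.6119, (K−S)⁺=6.3281, hold=8.2929 ⇒ V=8.2929 continue | (k=7,j=5): S=123.4611, (K−S)⁺=0.0000, hold=0.0000 ⇒ V=0.0000 continue | (k=7,j=6): S=159.4221, (K−S)⁺=0.0000, hold=0.0000 ⇒ V=0.0000 continue | (k=7,j=7): S=205.8577, (K−S)⁺=0.0000, hold=0.0000 ⇒ V=0.0000 continue  boundary S*=74.0446
step 6: (k=6,j=0): S=39.0793, (K−S)⁺=62.8607, hold=61.3427 ⇒ V=62.8607 exercise | (k=6,j=1): S=50.4621, (K−S)⁺=51.4779, hold=49.9599 ⇒ V=51.4779 exercise | (k=6,j=2): S=65.1604, (K−S)⁺=36.7796, hold=35.2616 ⇒ V=36.7796 exercise | (k=6,j=3): S=84.1400, (K−S)⁺=17.8000, hold=17.3022 ⇒ V=17.8000 exercise | (k=6,j=4): S=108.6478, (K−S)⁺=0.0000, hold=3.8636 ⇒ V=3.8636 continue | (k=6,j=5): S=140.2941, (K−S)⁺=0.0000, hold=0.0000 ⇒ V=0.0000 continue | (k=6,j=6): S=181.1581, (K−S)⁺=0.0000, hold=0.0000 ⇒ V=0.0000 continue  boundary S*=84.1400
step 5: (k=5,j=0): S=44.4075, (K−S)⁺=57.5325, hold=56.0145 ⇒ V=57.5325 exercise | (k=5,j=1): S=57.3423, (K−S)⁺=44.5977, hold=43.0797 ⇒ V=44.5977 exercise | (k=5,j=2): S=74.0446, (K−S)⁺=27.8954, hold=26.3774 ⇒ V=27.8954 exercise | (k=5,j=3): S=95.6119, (K−S)⁺=6.3281, hold=10.2990 ⇒ V=10.2990 continue | (k=5,j=4): S=123.4611, (K−S)⁺=0.0000, hold=1.8001 ⇒ V=1.8001 continue | (k=5,j=5): S=159.4221, (K−S)⁺=0.0000, hold=0.0000 ⇒ V=0.0000 continue  boundary S*=74.0446
step 4: (k=4,j=0): S=50.4621, (K−S)⁺=51.4779, hold=49.9599 ⇒ V=51.4779 exercise | (k=4,j=1): S=65.1604, (K−S)⁺=36.7796, hold=35.2616 ⇒ V=36.7796 exercise | (k=4,j=2): S=84.1400, (K−S)⁺=17.8000, hold=18.3437 ⇒ V=18.3437 continue | (k=4,j=3): S=108.6478, (K−S)⁺=0.0000, hold=5.7329 ⇒ V=5.7329 continue | (k=4,j=4): S=140.2941, (K−S)⁺=0.0000, hold=0.8386 ⇒ V=0.8386 continue  boundary S*=65.1604
step 3: (k=3,j=0): S=57.3423, (K−S)⁺=44.5977, hold=43.0797 ⇒ V=44.5977 exercise | (k=3,j=1): S=74.0446, (K−S)⁺=27.8954, hold=26.6597 ⇒ V=27.8954 exercise | (k=3,j=2): S=95.6119, (K−S)⁺=6.3281, hold=11.5228 ⇒ V=11.5228 continue | (k=3,j=3): S=123.4611, (K−S)⁺=0.0000, hold=3.1063 ⇒ V=3.1063 continue  boundary S*=74.0446
step 2: (k=2,j=0): S=65.1604, (K−S)⁺=36.7796, hold=35.2616 ⇒ V=36.7796 exercise | (k=2,j=1): S=84.1400, (K−S)⁺=17.8000, hold=18.9792 ⇒ V=18.9792 continue | (k=2,j=2): S=108.6478, (K−S)⁺=0.0000, hold=6.9813 ⇒ V=6.9813 continue  boundary S*=65.1604
step 1: (k=1,j=0): S=74.0446, (K−S)⁺=27.8954, hold=26.9897 ⇒ V=27.8954 exercise | (k=1,j=1): S=95.6119, (K−S)⁺=6.3281, hold=12.4671 ⇒ V=12.4671 continue  boundary S*=74.0446
step 0: (k=0,j=0): S=84.1400, (K−S)⁺=17.8000, hold=19.4694 ⇒ V=19.4694 continue  boundary S*=-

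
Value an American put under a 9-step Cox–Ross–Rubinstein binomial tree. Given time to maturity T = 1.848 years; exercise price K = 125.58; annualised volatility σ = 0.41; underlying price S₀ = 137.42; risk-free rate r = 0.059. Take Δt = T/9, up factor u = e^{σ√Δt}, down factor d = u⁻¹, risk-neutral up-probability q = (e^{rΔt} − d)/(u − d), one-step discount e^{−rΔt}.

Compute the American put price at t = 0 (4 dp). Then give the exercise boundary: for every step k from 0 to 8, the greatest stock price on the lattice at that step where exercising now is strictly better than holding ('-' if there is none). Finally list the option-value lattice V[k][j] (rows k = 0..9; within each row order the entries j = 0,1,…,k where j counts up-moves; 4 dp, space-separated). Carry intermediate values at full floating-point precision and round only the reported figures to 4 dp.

params: Δt=0.20533 u=1.20416 d=0.83045 q=0.48630 e^(-rΔt)=0.98796
t_9 payoffs: 99.7647 88.1475 71.3025 46.8769 11.4594 0.0000 0.0000 0.0000 0.0000 0.0000
t_8: node(8,0) S=31.0858 payoff=94.4942 vs cont=92.9820 → 94.4942 [stop]  node(8,1) S=45.0748 payoff=80.5052 vs cont=78.9930 → 80.5052 [stop]  node(8,2) S=65.3591 payoff=60.2209 vs cont=58.7087 → 60.2209 [stop]  node(8,3) S=94.7716 payoff=30.8084 vs cont=29.2963 → 30.8084 [stop]  node(8,4) S=137.4200 payoff=0.0000 vs cont=5.8158 → 5.8158 [wait]  node(8,5) S=199.2608 payoff=0.0000 vs cont=0.0000 → 0.0000 [wait]  node(8,6) S=288.9307 payoff=0.0000 vs cont=0.0000 → 0.0000 [wait]  node(8,7) S=418.9533 payoff=0.0000 vs cont=0.0000 → 0.0000 [wait]  node(8,8) S=607.4877 payoff=0.0000 vs cont=0.0000 → 0.0000 [wait]  ⇒ S*(8)=94.7716
t_7: node(7,0) S=37.4325 payoff=88.1475 vs cont=86.6354 → 88.1475 [stop]  node(7,1) S=54.2775 payoff=71.3025 vs cont=69.7903 → 71.3025 [stop]  node(7,2) S=78.7031 payoff=46.8769 vs cont=45.3647 → 46.8769 [stop]  node(7,3) S=114.1206 payoff=11.4594 vs cont=18.4299 → 18.4299 [wait]  node(7,4) S=165.4763 payoff=0.0000 vs cont=2.9516 → 2.9516 [wait]  node(7,5) S=239.9428 payoff=0.0000 vs cont=0.0000 → 0.0000 [wait]  node(7,6) S=347.9202 payoff=0.0000 vs cont=0.0000 → 0.0000 [wait]  node(7,7) S=504.4888 payoff=0.0000 vs cont=0.0000 → 0.0000 [wait]  ⇒ S*(7)=78.7031
t_6: node(6,0) S=45.0748 payoff=80.5052 vs cont=78.9930 → 80.5052 [stop]  node(6,1) S=65.3591 payoff=60.2209 vs cont=58.7087 → 60.2209 [stop]  node(6,2) S=94.7716 payoff=30.8084 vs cont=32.6452 → 32.6452 [wait]  node(6,3) S=137.4200 payoff=0.0000 vs cont=10.7715 → 10.7715 [wait]  node(6,4) S=199.2608 payoff=0.0000 vs cont=1.4980 → 1.4980 [wait]  node(6,5) S=288.9307 payoff=0.0000 vs cont=0.0000 → 0.0000 [wait]  node(6,6) S=418.9533 payoff=0.0000 vs cont=0.0000 → 0.0000 [wait]  ⇒ S*(6)=65.3591
t_5: node(5,0) S=54.2775 payoff=71.3025 vs cont=69.7903 → 71.3025 [stop]  node(5,1) S=78.7031 payoff=46.8769 vs cont=46.2471 → 46.8769 [stop]  node(5,2) S=114.1206 payoff=11.4594 vs cont=21.7430 → 21.7430 [wait]  node(5,3) S=165.4763 payoff=0.0000 vs cont=6.1864 → 6.1864 [wait]  node(5,4) S=239.9428 payoff=0.0000 vs cont=0.7602 → 0.7602 [wait]  node(5,5) S=347.9202 payoff=0.0000 vs cont=0.0000 → 0.0000 [wait]  ⇒ S*(5)=78.7031
t_4: node(4,0) S=65.3591 payoff=60.2209 vs cont=58.7087 → 60.2209 [stop]  node(4,1) S=94.7716 payoff=30.8084 vs cont=34.2369 → 34.2369 [wait]  node(4,2) S=137.4200 payoff=0.0000 vs cont=14.0071 → 14.0071 [wait]  node(4,3) S=199.2608 payoff=0.0000 vs cont=3.5049 → 3.5049 [wait]  node(4,4) S=288.9307 payoff=0.0000 vs cont=0.3858 → 0.3858 [wait]  ⇒ S*(4)=65.3591
t_3: node(3,0) S=78.7031 payoff=46.8769 vs cont=47.0119 → 47.0119 [wait]  node(3,1) S=114.1206 payoff=11.4594 vs cont=24.1053 → 24.1053 [wait]  node(3,2) S=165.4763 payoff=0.0000 vs cont=8.7927 → 8.7927 [wait]  node(3,3) S=239.9428 payoff=0.0000 vs cont=1.9642 → 1.9642 [wait]  ⇒ S*(3)=-
t_2: node(2,0) S=94.7716 payoff=30.8084 vs cont=35.4404 → 35.4404 [wait]  node(2,1) S=137.4200 payoff=0.0000 vs cont=16.4582 → 16.4582 [wait]  node(2,2) S=199.2608 payoff=0.0000 vs cont=5.4061 → 5.4061 [wait]  ⇒ S*(2)=-
t_1: node(1,0) S=114.1206 payoff=11.4594 vs cont=25.8938 → 25.8938 [wait]  node(1,1) S=165.4763 payoff=0.0000 vs cont=10.9501 → 10.9501 [wait]  ⇒ S*(1)=-
t_0: node(0,0) S=137.4200 payoff=0.0000 vs cont=18.4023 → 18.4023 [wait]  ⇒ S*(0)=-

price = 18.4023
boundary = - - - - 65.3591 78.7031 65.3591 78.7031 94.7716
tree:
18.4023
25.8938 10.9501
35.4404 16.4582 5.4061
47.0119 24.1053 8.7927 1.9642
60.2209 34.2369 14.0071 3.5049 0.3858
71.3025 46.8769 21.7430 6.1864 0.7602 0.0000
80.5052 60.2209 32.6452 10.7715 1.4980 0.0000 0.0000
88.1475 71.3025 46.8769 18.4299 2.9516 0.0000 0.0000 0.0000
94.4942 80.5052 60.2209 30.8084 5.8158 0.0000 0.0000 0.0000 0.0000
99.7647 88.1475 71.3025 46.8769 11.4594 0.0000 0.0000 0.0000 0.0000 0.0000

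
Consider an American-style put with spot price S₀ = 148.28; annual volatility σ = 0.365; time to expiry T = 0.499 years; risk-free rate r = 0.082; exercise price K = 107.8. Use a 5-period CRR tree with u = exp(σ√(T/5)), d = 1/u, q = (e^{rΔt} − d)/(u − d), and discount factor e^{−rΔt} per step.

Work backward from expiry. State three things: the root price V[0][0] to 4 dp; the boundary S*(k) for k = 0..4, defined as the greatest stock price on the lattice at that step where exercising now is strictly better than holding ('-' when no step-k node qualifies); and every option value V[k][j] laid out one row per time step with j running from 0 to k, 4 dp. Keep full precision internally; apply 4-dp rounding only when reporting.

Δt=0.09980  u=1.12222  d=0.89109  q=0.50676  discount=0.99185
step 5 (expiry): payoffs max(K−S,0) = 24.4904 2.8820 0.0000 0.0000 0.0000 0.0000
step 4: (k=4,j=0): S=93.4916, (K−S)⁺=14.3084, hold=13.4298 ⇒ V=14.3084 exercise | (k=4,j=1): S=117.7410, (K−S)⁺=0.0000, hold=1.4099 ⇒ V=1.4099 continue | (k=4,j=2): S=148.2800, (K−S)⁺=0.0000, hold=0.0000 ⇒ V=0.0000 continue | (k=4,j=3): S=186.7401, (K−S)⁺=0.0000, hold=0.0000 ⇒ V=0.0000 continue | (k=4,j=4): S=235.1757, (K−S)⁺=0.0000, hold=0.0000 ⇒ V=0.0000 continue  boundary S*=93.4916
step 3: (k=3,j=0): S=104.9180, (K−S)⁺=2.8820, hold=7.7086 ⇒ V=7.7086 continue | (k=3,j=1): S=132.1311, (K−S)⁺=0.0000, hold=0.6898 ⇒ V=0.6898 continue | (k=3,j=2): S=166.4026, (K−S)⁺=0.0000, hold=0.0000 ⇒ V=0.0000 continue | (k=3,j=3): S=209.5632, (K−S)⁺=0.0000, hold=0.0000 ⇒ V=0.0000 continue  boundary S*=-
step 2: (k=2,j=0): S=117.7410, (K−S)⁺=0.0000, hold=4.1179 ⇒ V=4.1179 continue | (k=2,j=1): S=148.2800, (K−S)⁺=0.0000, hold=0.3374 ⇒ V=0.3374 continue | (k=2,j=2): S=186.7401, (K−S)⁺=0.0000, hold=0.0000 ⇒ V=0.0000 continue  boundary S*=-
step 1: (k=1,j=0): S=132.1311, (K−S)⁺=0.0000, hold=2.1842 ⇒ V=2.1842 continue | (k=1,j=1): S=166.4026, (K−S)⁺=0.0000, hold=0.1651 ⇒ V=0.1651 continue  boundary S*=-
step 0: (k=0,j=0): S=148.2800, (K−S)⁺=0.0000, hold=1.1515 ⇒ V=1.1515 continue  boundary S*=-

price = 1.1515
boundary = - - - - 93.4916
tree:
1.1515
2.1842 0.1651
4.1179 0.3374 0.0000
7.7086 0.6898 0.0000 0.0000
14.3084 1.4099 0.0000 0.0000 0.0000
24.4904 2.8820 0.0000 0.0000 0.0000 0.0000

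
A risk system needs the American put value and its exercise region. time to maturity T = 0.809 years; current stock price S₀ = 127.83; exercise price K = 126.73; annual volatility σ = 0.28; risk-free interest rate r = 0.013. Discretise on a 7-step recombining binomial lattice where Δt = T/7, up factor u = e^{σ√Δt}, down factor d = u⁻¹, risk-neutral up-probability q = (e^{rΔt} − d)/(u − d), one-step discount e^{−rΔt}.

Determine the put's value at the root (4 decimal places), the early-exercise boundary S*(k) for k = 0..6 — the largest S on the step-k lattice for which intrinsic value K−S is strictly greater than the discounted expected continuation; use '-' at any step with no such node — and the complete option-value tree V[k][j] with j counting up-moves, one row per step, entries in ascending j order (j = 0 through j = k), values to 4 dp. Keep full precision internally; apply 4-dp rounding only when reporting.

params: Δt=0.11557 u=1.09987 d=0.90920 q=0.48411 e^(-rΔt)=0.99850
t_7 payoffs: 61.0770 47.3092 30.6543 10.5067 0.0000 0.0000 0.0000 0.0000
t_6: node(6,0) S=72.2095 payoff=54.5205 vs cont=54.3302 → 54.5205 [stop]  node(6,1) S=87.3522 payoff=39.3778 vs cont=39.1875 → 39.3778 [stop]  node(6,2) S=105.6704 payoff=21.0596 vs cont=20.8693 → 21.0596 [stop]  node(6,3) S=127.8300 payoff=0.0000 vs cont=5.4122 → 5.4122 [wait]  node(6,4) S=154.6366 payoff=0.0000 vs cont=0.0000 → 0.0000 [wait]  node(6,5) S=187.0646 payoff=0.0000 vs cont=0.0000 → 0.0000 [wait]  node(6,6) S=226.2930 payoff=0.0000 vs cont=0.0000 → 0.0000 [wait]  ⇒ S*(6)=105.6704
t_5: node(5,0) S=79.4208 payoff=47.3092 vs cont=47.1190 → 47.3092 [stop]  node(5,1) S=96.0757 payoff=30.6543 vs cont=30.4640 → 30.6543 [stop]  node(5,2) S=116.2233 payoff=10.5067 vs cont=13.4644 → 13.4644 [wait]  node(5,3) S=140.5959 payoff=0.0000 vs cont=2.7879 → 2.7879 [wait]  node(5,4) S=170.0795 payoff=0.0000 vs cont=0.0000 → 0.0000 [wait]  node(5,5) S=205.7460 payoff=0.0000 vs cont=0.0000 → 0.0000 [wait]  ⇒ S*(5)=96.0757
t_4: node(4,0) S=87.3522 payoff=39.3778 vs cont=39.1875 → 39.3778 [stop]  node(4,1) S=105.6704 payoff=21.0596 vs cont=22.2990 → 22.2990 [wait]  node(4,2) S=127.8300 payoff=0.0000 vs cont=8.2834 → 8.2834 [wait]  node(4,3) S=154.6366 payoff=0.0000 vs cont=1.4361 → 1.4361 [wait]  node(4,4) S=187.0646 payoff=0.0000 vs cont=0.0000 → 0.0000 [wait]  ⇒ S*(4)=87.3522
t_3: node(3,0) S=96.0757 payoff=30.6543 vs cont=31.0631 → 31.0631 [wait]  node(3,1) S=116.2233 payoff=10.5067 vs cont=15.4906 → 15.4906 [wait]  node(3,2) S=140.5959 payoff=0.0000 vs cont=4.9611 → 4.9611 [wait]  node(3,3) S=170.0795 payoff=0.0000 vs cont=0.7398 → 0.7398 [wait]  ⇒ S*(3)=-
t_2: node(2,0) S=105.6704 payoff=21.0596 vs cont=23.4891 → 23.4891 [wait]  node(2,1) S=127.8300 payoff=0.0000 vs cont=10.3776 → 10.3776 [wait]  node(2,2) S=154.6366 payoff=0.0000 vs cont=2.9132 → 2.9132 [wait]  ⇒ S*(2)=-
t_1: node(1,0) S=116.2233 payoff=10.5067 vs cont=17.1160 → 17.1160 [wait]  node(1,1) S=140.5959 payoff=0.0000 vs cont=6.7539 → 6.7539 [wait]  ⇒ S*(1)=-
t_0: node(0,0) S=127.8300 payoff=0.0000 vs cont=12.0815 → 12.0815 [wait]  ⇒ S*(0)=-

price = 12.0815
boundary = - - - - 87.3522 96.0757 105.6704
tree:
12.0815
17.1160 6.7539
23.4891 10.3776 2.9132
31.0631 15.4906 4.9611 0.7398
39.3778 22.2990 8.2834 1.4361 0.0000
47.3092 30.6543 13.4644 2.7879 0.0000 0.0000
54.5205 39.3778 21.0596 5.4122 0.0000 0.0000 0.0000
61.0770 47.3092 30.6543 10.5067 0.0000 0.0000 0.0000 0.0000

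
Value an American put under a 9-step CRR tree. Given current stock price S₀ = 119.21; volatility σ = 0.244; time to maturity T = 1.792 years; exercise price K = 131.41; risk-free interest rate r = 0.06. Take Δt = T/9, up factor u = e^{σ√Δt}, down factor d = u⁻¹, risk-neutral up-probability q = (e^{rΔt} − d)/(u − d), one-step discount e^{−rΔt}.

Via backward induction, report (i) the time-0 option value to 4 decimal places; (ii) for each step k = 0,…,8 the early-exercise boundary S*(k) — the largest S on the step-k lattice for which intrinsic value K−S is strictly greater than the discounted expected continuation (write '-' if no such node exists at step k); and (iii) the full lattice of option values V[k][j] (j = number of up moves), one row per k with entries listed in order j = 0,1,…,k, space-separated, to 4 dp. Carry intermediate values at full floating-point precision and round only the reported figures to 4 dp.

price = 17.3436
boundary = - - 95.8833 85.9920 95.8833 106.9123 95.8833 106.9123 119.2100
tree:
17.3436
25.2082 10.7049
35.5267 16.5540 5.7176
45.4180 24.7387 9.6109 2.3658
54.2889 35.5267 15.6540 4.4253 0.5778
62.2447 45.4180 24.4977 8.1011 1.2386 0.0000
69.3797 54.2889 35.5267 14.3969 2.6550 0.0000 0.0000
75.7787 62.2447 45.4180 24.4977 5.6913 0.0000 0.0000 0.0000
81.5176 69.3797 54.2889 35.5267 12.2000 0.0000 0.0000 0.0000 0.0000
86.6645 75.7787 62.2447 45.4180 24.4977 0.0000 0.0000 0.0000 0.0000 0.0000

Δt=0.19911, u=1.11503, d=0.89684, q=0.52789, disc=e^(-rΔt)=0.98812
k=9 terminal: V=max(K-S,0) → 86.6645 75.7787 62.2447 45.4180 24.4977 0.0000 0.0000 0.0000 0.0000 0.0000
k=8: j=0 S=49.8924 intr=81.5176 cont=79.9571 V=81.5176[EX]; j=1 S=62.0303 intr=69.3797 cont=67.8192 V=69.3797[EX]; j=2 S=77.1211 intr=54.2889 cont=52.7283 V=54.2889[EX]; j=3 S=95.8833 intr=35.5267 cont=33.9661 V=35.5267[EX]; j=4 S=119.2100 intr=12.2000 cont=11.4282 V=12.2000[EX]; j=5 S=148.2117 intr=0.0000 cont=0.0000 V=0.0000[hold]; j=6 S=184.2689 intr=0.0000 cont=0.0000 V=0.0000[hold]; j=7 S=229.0982 intr=0.0000 cont=0.0000 V=0.0000[hold]; j=8 S=284.8337 intr=0.0000 cont=0.0000 V=0.0000[hold]  S*(8)=119.2100
k=7: j=0 S=55.6313 intr=75.7787 cont=74.2182 V=75.7787[EX]; j=1 S=69.1653 intr=62.2447 cont=60.6841 V=62.2447[EX]; j=2 S=85.9920 intr=45.4180 cont=43.8574 V=45.4180[EX]; j=3 S=106.9123 intr=24.4977 cont=22.9371 V=24.4977[EX]; j=4 S=132.9222 intr=0.0000 cont=5.6913 V=5.6913[hold]; j=5 S=165.2598 intr=0.0000 cont=0.0000 V=0.0000[hold]; j=6 S=205.4645 intr=0.0000 cont=0.0000 V=0.0000[hold]; j=7 S=255.4504 intr=0.0000 cont=0.0000 V=0.0000[hold]  S*(7)=106.9123
k=6: j=0 S=62.0303 intr=69.3797 cont=67.8192 V=69.3797[EX]; j=1 S=77.1211 intr=54.2889 cont=52.7283 V=54.2889[EX]; j=2 S=95.8833 intr=35.5267 cont=33.9661 V=35.5267[EX]; j=3 S=119.2100 intr=12.2000 cont=14.3969 V=14.3969[hold]; j=4 S=148.2117 intr=0.0000 cont=2.6550 V=2.6550[hold]; j=5 S=184.2689 intr=0.0000 cont=0.0000 V=0.0000[hold]; j=6 S=229.0982 intr=0.0000 cont=0.0000 V=0.0000[hold]  S*(6)=95.8833
k=5: j=0 S=69.1653 intr=62.2447 cont=60.6841 V=62.2447[EX]; j=1 S=85.9920 intr=45.4180 cont=43.8574 V=45.4180[EX]; j=2 S=106.9123 intr=24.4977 cont=24.0831 V=24.4977[EX]; j=3 S=132.9222 intr=0.0000 cont=8.1011 V=8.1011[hold]; j=4 S=165.2598 intr=0.0000 cont=1.2386 V=1.2386[hold]; j=5 S=205.4645 intr=0.0000 cont=0.0000 V=0.0000[hold]  S*(5)=106.9123
k=4: j=0 S=77.1211 intr=54.2889 cont=52.7283 V=54.2889[EX]; j=1 S=95.8833 intr=35.5267 cont=33.9661 V=35.5267[EX]; j=2 S=119.2100 intr=12.2000 cont=15.6540 V=15.6540[hold]; j=3 S=148.2117 intr=0.0000 cont=4.4253 V=4.4253[hold]; j=4 S=184.2689 intr=0.0000 cont=0.5778 V=0.5778[hold]  S*(4)=95.8833
k=3: j=0 S=85.9920 intr=45.4180 cont=43.8574 V=45.4180[EX]; j=1 S=106.9123 intr=24.4977 cont=24.7387 V=24.7387[hold]; j=2 S=132.9222 intr=0.0000 cont=9.6109 V=9.6109[hold]; j=3 S=165.2598 intr=0.0000 cont=2.3658 V=2.3658[hold]  S*(3)=85.9920
k=2: j=0 S=95.8833 intr=35.5267 cont=34.0919 V=35.5267[EX]; j=1 S=119.2100 intr=12.2000 cont=16.5540 V=16.5540[hold]; j=2 S=148.2117 intr=0.0000 cont=5.7176 V=5.7176[hold]  S*(2)=95.8833
k=1: j=0 S=106.9123 intr=24.4977 cont=25.2082 V=25.2082[hold]; j=1 S=132.9222 intr=0.0000 cont=10.7049 V=10.7049[hold]  S*(1)=-
k=0: j=0 S=119.2100 intr=12.2000 cont=17.3436 V=17.3436[hold]  S*(0)=-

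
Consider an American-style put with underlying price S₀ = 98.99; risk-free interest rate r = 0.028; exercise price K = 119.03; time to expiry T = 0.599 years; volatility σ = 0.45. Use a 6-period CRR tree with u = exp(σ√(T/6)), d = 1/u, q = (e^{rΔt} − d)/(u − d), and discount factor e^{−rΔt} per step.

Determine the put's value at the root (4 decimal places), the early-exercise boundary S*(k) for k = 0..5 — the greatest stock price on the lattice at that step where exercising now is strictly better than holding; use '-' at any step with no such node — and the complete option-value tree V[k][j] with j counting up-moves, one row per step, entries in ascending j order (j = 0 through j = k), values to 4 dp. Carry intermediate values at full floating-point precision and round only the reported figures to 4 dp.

price = 26.4097
boundary = - - - 64.6163 74.4890 85.8700
tree:
26.4097
34.9783 17.0693
44.5688 24.5559 8.8730
54.4137 33.9211 14.3217 2.8867
62.9778 44.5410 22.3517 5.5069 0.0000
70.4069 54.4137 33.1600 10.5051 0.0000 0.0000
76.8513 62.9778 44.5410 20.0400 0.0000 0.0000 0.0000

Δt=0.09983  u=1.15279  d=0.86746  q=0.47432  discount=0.99721
step 6 (expiry): payoffs max(K−S,0) = 76.8513 62.9778 44.5410 20.0400 0.0000 0.0000 0.0000
step 5: (k=5,j=0): S=48.6231, (K−S)⁺=70.4069, hold=70.0746 ⇒ V=70.4069 exercise | (k=5,j=1): S=64.6163, (K−S)⁺=54.4137, hold=54.0814 ⇒ V=54.4137 exercise | (k=5,j=2): S=85.8700, (K−S)⁺=33.1600, hold=32.8277 ⇒ V=33.1600 exercise | (k=5,j=3): S=114.1145, (K−S)⁺=4.9155, hold=10.5051 ⇒ V=10.5051 continue | (k=5,j=4): S=151.6493, (K−S)⁺=0.0000, hold=0.0000 ⇒ V=0.0000 continue | (k=5,j=5): S=201.5300, (K−S)⁺=0.0000, hold=0.0000 ⇒ V=0.0000 continue  boundary S*=85.8700
step 4: (k=4,j=0): S=56.0522, (K−S)⁺=62.9778, hold=62.6455 ⇒ V=62.9778 exercise | (k=4,j=1): S=74.4890, (K−S)⁺=44.5410, hold=44.2088 ⇒ V=44.5410 exercise | (k=4,j=2): S=98.9900, (K−S)⁺=20.0400, hold=22.3517 ⇒ V=22.3517 continue | (k=4,j=3): S=131.5499, (K−S)⁺=0.0000, hold=5.5069 ⇒ V=5.5069 continue | (k=4,j=4): S=174.8195, (K−S)⁺=0.0000, hold=0.0000 ⇒ V=0.0000 continue  boundary S*=74.4890
step 3: (k=3,j=0): S=64.6163, (K−S)⁺=54.4137, hold=54.0814 ⇒ V=54.4137 exercise | (k=3,j=1): S=85.8700, (K−S)⁺=33.1600, hold=33.9211 ⇒ V=33.9211 continue | (k=3,j=2): S=114.1145, (K−S)⁺=4.9155, hold=14.3217 ⇒ V=14.3217 continue | (k=3,j=3): S=151.6493, (K−S)⁺=0.0000, hold=2.8867 ⇒ V=2.8867 continue  boundary S*=64.6163
step 2: (k=2,j=0): S=74.4890, (K−S)⁺=44.5410, hold=44.5688 ⇒ V=44.5688 continue | (k=2,j=1): S=98.9900, (K−S)⁺=20.0400, hold=24.5559 ⇒ V=24.5559 continue | (k=2,j=2): S=131.5499, (K−S)⁺=0.0000, hold=8.8730 ⇒ V=8.8730 continue  boundary S*=-
step 1: (k=1,j=0): S=85.8700, (K−S)⁺=33.1600, hold=34.9783 ⇒ V=34.9783 continue | (k=1,j=1): S=114.1145, (K−S)⁺=4.9155, hold=17.0693 ⇒ V=17.0693 continue  boundary S*=-
step 0: (k=0,j=0): S=98.9900, (K−S)⁺=20.0400, hold=26.4097 ⇒ V=26.4097 continue  boundary S*=-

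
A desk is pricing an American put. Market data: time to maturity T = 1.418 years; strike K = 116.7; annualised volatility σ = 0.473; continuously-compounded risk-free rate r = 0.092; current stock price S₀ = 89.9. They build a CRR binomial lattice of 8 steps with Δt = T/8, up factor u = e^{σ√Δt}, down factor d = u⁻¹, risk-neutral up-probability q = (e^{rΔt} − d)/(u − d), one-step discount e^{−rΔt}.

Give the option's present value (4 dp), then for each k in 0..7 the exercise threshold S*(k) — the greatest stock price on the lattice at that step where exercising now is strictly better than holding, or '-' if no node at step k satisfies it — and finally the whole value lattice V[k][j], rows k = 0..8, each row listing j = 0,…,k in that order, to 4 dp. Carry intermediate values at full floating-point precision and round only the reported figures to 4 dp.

params: Δt=0.17725 u=1.22035 d=0.81944 q=0.49139 e^(-rΔt)=0.98383
t_8 payoffs: 98.4239 89.4822 76.1658 56.3343 26.8000 0.0000 0.0000 0.0000 0.0000
t_7: node(7,0) S=22.3032 payoff=94.3968 vs cont=92.5092 → 94.3968 [stop]  node(7,1) S=33.2152 payoff=83.4848 vs cont=81.5972 → 83.4848 [stop]  node(7,2) S=49.4659 payoff=67.2341 vs cont=65.3465 → 67.2341 [stop]  node(7,3) S=73.6674 payoff=43.0326 vs cont=41.1450 → 43.0326 [stop]  node(7,4) S=109.7095 payoff=6.9905 vs cont=13.4103 → 13.4103 [wait]  node(7,5) S=163.3854 payoff=0.0000 vs cont=0.0000 → 0.0000 [wait]  node(7,6) S=243.3226 payoff=0.0000 vs cont=0.0000 → 0.0000 [wait]  node(7,7) S=362.3695 payoff=0.0000 vs cont=0.0000 → 0.0000 [wait]  ⇒ S*(7)=73.6674
t_6: node(6,0) S=27.2178 payoff=89.4822 vs cont=87.5946 → 89.4822 [stop]  node(6,1) S=40.5342 payoff=76.1658 vs cont=74.2782 → 76.1658 [stop]  node(6,2) S=60.3657 payoff=56.3343 vs cont=54.4467 → 56.3343 [stop]  node(6,3) S=89.9000 payoff=26.8000 vs cont=28.0160 → 28.0160 [wait]  node(6,4) S=133.8840 payoff=0.0000 vs cont=6.7103 → 6.7103 [wait]  node(6,5) S=199.3875 payoff=0.0000 vs cont=0.0000 → 0.0000 [wait]  node(6,6) S=296.9389 payoff=0.0000 vs cont=0.0000 → 0.0000 [wait]  ⇒ S*(6)=60.3657
t_5: node(5,0) S=33.2152 payoff=83.4848 vs cont=81.5972 → 83.4848 [stop]  node(5,1) S=49.4659 payoff=67.2341 vs cont=65.3465 → 67.2341 [stop]  node(5,2) S=73.6674 payoff=43.0326 vs cont=41.7329 → 43.0326 [stop]  node(5,3) S=109.7095 payoff=6.9905 vs cont=17.2629 → 17.2629 [wait]  node(5,4) S=163.3854 payoff=0.0000 vs cont=3.3578 → 3.3578 [wait]  node(5,5) S=243.3226 payoff=0.0000 vs cont=0.0000 → 0.0000 [wait]  ⇒ S*(5)=73.6674
t_4: node(4,0) S=40.5342 payoff=76.1658 vs cont=74.2782 → 76.1658 [stop]  node(4,1) S=60.3657 payoff=56.3343 vs cont=54.4467 → 56.3343 [stop]  node(4,2) S=89.9000 payoff=26.8000 vs cont=29.8785 → 29.8785 [wait]  node(4,3) S=133.8840 payoff=0.0000 vs cont=10.2614 → 10.2614 [wait]  node(4,4) S=199.3875 payoff=0.0000 vs cont=1.6802 → 1.6802 [wait]  ⇒ S*(4)=60.3657
t_3: node(3,0) S=49.4659 payoff=67.2341 vs cont=65.3465 → 67.2341 [stop]  node(3,1) S=73.6674 payoff=43.0326 vs cont=42.6333 → 43.0326 [stop]  node(3,2) S=109.7095 payoff=6.9905 vs cont=19.9115 → 19.9115 [wait]  node(3,3) S=163.3854 payoff=0.0000 vs cont=5.9469 → 5.9469 [wait]  ⇒ S*(3)=73.6674
t_2: node(2,0) S=60.3657 payoff=56.3343 vs cont=54.4467 → 56.3343 [stop]  node(2,1) S=89.9000 payoff=26.8000 vs cont=31.1589 → 31.1589 [wait]  node(2,2) S=133.8840 payoff=0.0000 vs cont=12.8384 → 12.8384 [wait]  ⇒ S*(2)=60.3657
t_1: node(1,0) S=73.6674 payoff=43.0326 vs cont=43.2523 → 43.2523 [wait]  node(1,1) S=109.7095 payoff=6.9905 vs cont=21.7981 → 21.7981 [wait]  ⇒ S*(1)=-
t_0: node(0,0) S=89.9000 payoff=26.8000 vs cont=32.1809 → 32.1809 [wait]  ⇒ S*(0)=-

price = 32.1809
boundary = - - 60.3657 73.6674 60.3657 73.6674 60.3657 73.6674
tree:
32.1809
43.2523 21.7981
56.3343 31.1589 12.8384
67.2341 43.0326 19.9115 5.9469
76.1658 56.3343 29.8785 10.2614 1.6802
83.4848 67.2341 43.0326 17.2629 3.3578 0.0000
89.4822 76.1658 56.3343 28.0160 6.7103 0.0000 0.0000
94.3968 83.4848 67.2341 43.0326 13.4103 0.0000 0.0000 0.0000
98.4239 89.4822 76.1658 56.3343 26.8000 0.0000 0.0000 0.0000 0.0000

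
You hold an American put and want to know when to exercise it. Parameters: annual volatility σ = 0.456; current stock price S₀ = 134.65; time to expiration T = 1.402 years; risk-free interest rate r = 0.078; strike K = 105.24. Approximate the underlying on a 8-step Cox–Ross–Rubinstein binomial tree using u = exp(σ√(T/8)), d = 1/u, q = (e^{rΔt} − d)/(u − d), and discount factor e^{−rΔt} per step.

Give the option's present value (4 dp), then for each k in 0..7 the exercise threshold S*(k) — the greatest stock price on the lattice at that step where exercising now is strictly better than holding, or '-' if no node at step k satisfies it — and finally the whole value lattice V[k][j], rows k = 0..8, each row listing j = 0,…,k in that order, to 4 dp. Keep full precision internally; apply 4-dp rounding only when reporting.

price = 10.2201
boundary = - - - - 62.7463 51.8422 62.7463 75.9439
tree:
10.2201
15.2607 5.2249
22.1875 8.4309 2.0119
31.2672 13.2963 3.5690 0.4367
42.4937 20.3818 6.2447 0.8651 0.0000
53.3978 30.1334 10.7355 1.7138 0.0000 0.0000
62.4069 42.4937 18.0277 3.3949 0.0000 0.0000 0.0000
69.8505 53.3978 29.2961 6.7253 0.0000 0.0000 0.0000 0.0000
76.0005 62.4069 42.4937 13.3227 0.0000 0.0000 0.0000 0.0000 0.0000

Δt=0.17525  u=1.21033  d=0.82622  q=0.48825  discount=0.98642
step 8 (expiry): payoffs max(K−S,0) = 76.0005 62.4069 42.4937 13.3227 0.0000 0.0000 0.0000 0.0000 0.0000
step 7: (k=7,j=0): S=35.3895, (K−S)⁺=69.8505, hold=68.4217 ⇒ V=69.8505 exercise | (k=7,j=1): S=51.8422, (K−S)⁺=53.3978, hold=51.9690 ⇒ V=53.3978 exercise | (k=7,j=2): S=75.9439, (K−S)⁺=29.2961, hold=27.8673 ⇒ V=29.2961 exercise | (k=7,j=3): S=111.2505, (K−S)⁺=0.0000, hold=6.7253 ⇒ V=6.7253 continue | (k=7,j=4): S=162.9712, (K−S)⁺=0.0000, hold=0.0000 ⇒ V=0.0000 continue | (k=7,j=5): S=238.7371, (K−S)⁺=0.0000, hold=0.0000 ⇒ V=0.0000 continue | (k=7,j=6): S=349.7268, (K−S)⁺=0.0000, hold=0.0000 ⇒ V=0.0000 continue | (k=7,j=7): S=512.3160, (K−S)⁺=0.0000, hold=0.0000 ⇒ V=0.0000 continue  boundary S*=75.9439
step 6: (k=6,j=0): S=42.8331, (K−S)⁺=62.4069, hold=60.9781 ⇒ V=62.4069 exercise | (k=6,j=1): S=62.7463, (K−S)⁺=42.4937, hold=41.0649 ⇒ V=42.4937 exercise | (k=6,j=2): S=91.9173, (K−S)⁺=13.3227, hold=18.0277 ⇒ V=18.0277 continue | (k=6,j=3): S=134.6500, (K−S)⁺=0.0000, hold=3.3949 ⇒ V=3.3949 continue | (k=6,j=4): S=197.2493, (K−S)⁺=0.0000, hold=0.0000 ⇒ V=0.0000 continue | (k=6,j=5): S=288.9511, (K−S)⁺=0.0000, hold=0.0000 ⇒ V=0.0000 continue | (k=6,j=6): S=423.2855, (K−S)⁺=0.0000, hold=0.0000 ⇒ V=0.0000 continue  boundary S*=62.7463
step 5: (k=5,j=0): S=51.8422, (K−S)⁺=53.3978, hold=51.9690 ⇒ V=53.3978 exercise | (k=5,j=1): S=75.9439, (K−S)⁺=29.2961, hold=30.1334 ⇒ V=30.1334 continue | (k=5,j=2): S=111.2505, (K−S)⁺=0.0000, hold=10.7355 ⇒ V=10.7355 continue | (k=5,j=3): S=162.9712, (K−S)⁺=0.0000, hold=1.7138 ⇒ V=1.7138 continue | (k=5,j=4): S=238.7371, (K−S)⁺=0.0000, hold=0.0000 ⇒ V=0.0000 continue | (k=5,j=5): S=349.7268, (K−S)⁺=0.0000, hold=0.0000 ⇒ V=0.0000 continue  boundary S*=51.8422
step 4: (k=4,j=0): S=62.7463, (K−S)⁺=42.4937, hold=41.4681 ⇒ V=42.4937 exercise | (k=4,j=1): S=91.9173, (K−S)⁺=13.3227, hold=20.3818 ⇒ V=20.3818 continue | (k=4,j=2): S=134.6500, (K−S)⁺=0.0000, hold=6.2447 ⇒ V=6.2447 continue | (k=4,j=3): S=197.2493, (K−S)⁺=0.0000, hold=0.8651 ⇒ V=0.8651 continue | (k=4,j=4): S=288.9511, (K−S)⁺=0.0000, hold=0.0000 ⇒ V=0.0000 continue  boundary S*=62.7463
step 3: (k=3,j=0): S=75.9439, (K−S)⁺=29.2961, hold=31.2672 ⇒ V=31.2672 continue | (k=3,j=1): S=111.2505, (K−S)⁺=0.0000, hold=13.2963 ⇒ V=13.2963 continue | (k=3,j=2): S=162.9712, (K−S)⁺=0.0000, hold=3.5690 ⇒ V=3.5690 continue | (k=3,j=3): S=238.7371, (K−S)⁺=0.0000, hold=0.4367 ⇒ V=0.4367 continue  boundary S*=-
step 2: (k=2,j=0): S=91.9173, (K−S)⁺=13.3227, hold=22.1875 ⇒ V=22.1875 continue | (k=2,j=1): S=134.6500, (K−S)⁺=0.0000, hold=8.4309 ⇒ V=8.4309 continue | (k=2,j=2): S=197.2493, (K−S)⁺=0.0000, hold=2.0119 ⇒ V=2.0119 continue  boundary S*=-
step 1: (k=1,j=0): S=111.2505, (K−S)⁺=0.0000, hold=15.2607 ⇒ V=15.2607 continue | (k=1,j=1): S=162.9712, (K−S)⁺=0.0000, hold=5.2249 ⇒ V=5.2249 continue  boundary S*=-
step 0: (k=0,j=0): S=134.6500, (K−S)⁺=0.0000, hold=10.2201 ⇒ V=10.2201 continue  boundary S*=-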